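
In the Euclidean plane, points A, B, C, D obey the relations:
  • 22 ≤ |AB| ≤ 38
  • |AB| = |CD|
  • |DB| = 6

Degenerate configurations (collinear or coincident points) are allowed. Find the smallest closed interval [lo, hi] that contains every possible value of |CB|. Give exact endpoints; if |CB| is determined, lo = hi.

|CB| ∈ [16, 44]  (≈ [16.0000, 44.0000])

|AB| ∈ [22, 38]
|BD| ∈ {6}
|CD| ∈ [22, 38]
|AD| ∈ [16, 44]
|BC| ∈ [16, 44]
|AC| ∈ [0, 82]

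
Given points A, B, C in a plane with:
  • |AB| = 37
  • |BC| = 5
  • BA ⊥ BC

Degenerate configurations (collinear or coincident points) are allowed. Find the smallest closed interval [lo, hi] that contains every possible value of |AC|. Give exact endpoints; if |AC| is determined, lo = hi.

|AB| ∈ {37}
|BC| ∈ {5}
|AC| ∈ {√(1394)}

|AC| = √(1394)  (≈ 37.3363)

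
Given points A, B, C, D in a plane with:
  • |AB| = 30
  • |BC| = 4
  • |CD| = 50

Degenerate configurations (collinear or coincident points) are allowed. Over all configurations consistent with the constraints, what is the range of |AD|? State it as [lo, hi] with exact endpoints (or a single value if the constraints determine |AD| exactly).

|AB| ∈ {30}
|BC| ∈ {4}
|CD| ∈ {50}
|AC| ∈ [26, 34]
|BD| ∈ [46, 54]
|AD| ∈ [16, 84]

|AD| ∈ [16, 84]  (≈ [16.0000, 84.0000])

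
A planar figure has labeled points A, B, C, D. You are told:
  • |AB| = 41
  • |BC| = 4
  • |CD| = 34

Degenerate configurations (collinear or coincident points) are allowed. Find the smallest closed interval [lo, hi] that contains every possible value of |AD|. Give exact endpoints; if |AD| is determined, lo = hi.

|AD| ∈ [3, 79]  (≈ [3.0000, 79.0000])

|AB| ∈ {41}
|BC| ∈ {4}
|CD| ∈ {34}
|AC| ∈ [37, 45]
|BD| ∈ [30, 38]
|AD| ∈ [3, 79]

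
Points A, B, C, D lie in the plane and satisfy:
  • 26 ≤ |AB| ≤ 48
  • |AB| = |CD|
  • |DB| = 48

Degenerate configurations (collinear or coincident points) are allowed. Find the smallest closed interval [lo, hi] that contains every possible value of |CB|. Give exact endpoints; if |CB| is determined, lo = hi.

|CB| ∈ [0, 96]  (≈ [0.0000, 96.0000])

|AB| ∈ [26, 48]
|BD| ∈ {48}
|CD| ∈ [26, 48]
|AD| ∈ [0, 96]
|BC| ∈ [0, 96]
|AC| ∈ [0, 144]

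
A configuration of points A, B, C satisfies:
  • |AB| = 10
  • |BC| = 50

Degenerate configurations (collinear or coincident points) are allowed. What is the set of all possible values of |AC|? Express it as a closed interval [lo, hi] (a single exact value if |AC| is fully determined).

|AC| ∈ [40, 60]  (≈ [40.0000, 60.0000])

|AB| ∈ {10}
|BC| ∈ {50}
|AC| ∈ [40, 60]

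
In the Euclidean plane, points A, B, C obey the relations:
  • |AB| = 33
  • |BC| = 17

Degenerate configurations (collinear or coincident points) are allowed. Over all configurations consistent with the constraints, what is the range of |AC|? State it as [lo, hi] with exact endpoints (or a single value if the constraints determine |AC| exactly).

|AB| ∈ {33}
|BC| ∈ {17}
|AC| ∈ [16, 50]

|AC| ∈ [16, 50]  (≈ [16.0000, 50.0000])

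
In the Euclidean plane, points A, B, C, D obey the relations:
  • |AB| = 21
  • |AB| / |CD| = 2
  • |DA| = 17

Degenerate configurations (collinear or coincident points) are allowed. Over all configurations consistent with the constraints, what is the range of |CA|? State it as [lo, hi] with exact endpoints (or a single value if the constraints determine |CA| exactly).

|AB| ∈ {21}
|AD| ∈ {17}
|CD| ∈ {21/2}
|BD| ∈ [4, 38]
|AC| ∈ [13/2, 55/2]
|BC| ∈ [0, 97/2]

|CA| ∈ [13/2, 55/2]  (≈ [6.5000, 27.5000])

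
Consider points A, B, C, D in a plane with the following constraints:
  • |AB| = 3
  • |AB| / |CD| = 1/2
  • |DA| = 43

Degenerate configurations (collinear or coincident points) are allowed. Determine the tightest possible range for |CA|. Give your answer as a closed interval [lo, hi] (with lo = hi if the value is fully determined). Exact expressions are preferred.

|AB| ∈ {3}
|AD| ∈ {43}
|CD| ∈ {6}
|BD| ∈ [40, 46]
|AC| ∈ [37, 49]
|BC| ∈ [34, 52]

|CA| ∈ [37, 49]  (≈ [37.0000, 49.0000])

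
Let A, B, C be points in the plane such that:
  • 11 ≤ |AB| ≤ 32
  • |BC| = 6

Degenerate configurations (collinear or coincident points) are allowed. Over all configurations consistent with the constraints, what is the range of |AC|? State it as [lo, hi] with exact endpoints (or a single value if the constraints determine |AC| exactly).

|AB| ∈ [11, 32]
|BC| ∈ {6}
|AC| ∈ [5, 38]

|AC| ∈ [5, 38]  (≈ [5.0000, 38.0000])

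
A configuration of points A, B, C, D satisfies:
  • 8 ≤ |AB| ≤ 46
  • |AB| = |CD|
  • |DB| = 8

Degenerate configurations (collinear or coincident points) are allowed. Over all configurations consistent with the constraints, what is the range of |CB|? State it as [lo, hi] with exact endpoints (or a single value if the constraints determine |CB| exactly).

|CB| ∈ [0, 54]  (≈ [0.0000, 54.0000])

|AB| ∈ [8, 46]
|BD| ∈ {8}
|CD| ∈ [8, 46]
|AD| ∈ [0, 54]
|BC| ∈ [0, 54]
|AC| ∈ [0, 100]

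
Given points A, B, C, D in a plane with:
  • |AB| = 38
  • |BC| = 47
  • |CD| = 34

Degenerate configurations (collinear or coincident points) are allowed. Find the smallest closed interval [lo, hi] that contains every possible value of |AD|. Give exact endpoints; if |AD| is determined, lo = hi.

|AB| ∈ {38}
|BC| ∈ {47}
|CD| ∈ {34}
|AC| ∈ [9, 85]
|BD| ∈ [13, 81]
|AD| ∈ [0, 119]

|AD| ∈ [0, 119]  (≈ [0.0000, 119.0000])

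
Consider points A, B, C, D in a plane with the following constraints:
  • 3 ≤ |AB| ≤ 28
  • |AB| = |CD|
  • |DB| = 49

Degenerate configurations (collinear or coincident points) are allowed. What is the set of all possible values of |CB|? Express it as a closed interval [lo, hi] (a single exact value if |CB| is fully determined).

|AB| ∈ [3, 28]
|BD| ∈ {49}
|CD| ∈ [3, 28]
|AD| ∈ [21, 77]
|BC| ∈ [21, 77]
|AC| ∈ [0, 105]

|CB| ∈ [21, 77]  (≈ [21.0000, 77.0000])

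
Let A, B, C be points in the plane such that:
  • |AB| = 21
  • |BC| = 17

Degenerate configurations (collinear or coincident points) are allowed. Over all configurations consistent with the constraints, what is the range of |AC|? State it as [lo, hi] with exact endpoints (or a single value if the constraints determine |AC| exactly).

|AC| ∈ [4, 38]  (≈ [4.0000, 38.0000])

|AB| ∈ {21}
|BC| ∈ {17}
|AC| ∈ [4, 38]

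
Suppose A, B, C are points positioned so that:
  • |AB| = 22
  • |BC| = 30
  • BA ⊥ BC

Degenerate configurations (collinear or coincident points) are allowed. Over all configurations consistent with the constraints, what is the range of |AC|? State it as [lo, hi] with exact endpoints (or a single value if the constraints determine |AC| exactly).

|AB| ∈ {22}
|BC| ∈ {30}
|AC| ∈ {2·√(346)}

|AC| = 2·√(346)  (≈ 37.2022)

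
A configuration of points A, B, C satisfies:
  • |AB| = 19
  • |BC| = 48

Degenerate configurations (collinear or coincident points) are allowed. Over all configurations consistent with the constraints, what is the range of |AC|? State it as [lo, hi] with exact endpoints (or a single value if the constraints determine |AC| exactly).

|AC| ∈ [29, 67]  (≈ [29.0000, 67.0000])

|AB| ∈ {19}
|BC| ∈ {48}
|AC| ∈ [29, 67]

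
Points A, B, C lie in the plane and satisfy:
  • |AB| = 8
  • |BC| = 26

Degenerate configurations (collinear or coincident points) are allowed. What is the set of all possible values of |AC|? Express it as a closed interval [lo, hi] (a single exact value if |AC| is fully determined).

|AB| ∈ {8}
|BC| ∈ {26}
|AC| ∈ [18, 34]

|AC| ∈ [18, 34]  (≈ [18.0000, 34.0000])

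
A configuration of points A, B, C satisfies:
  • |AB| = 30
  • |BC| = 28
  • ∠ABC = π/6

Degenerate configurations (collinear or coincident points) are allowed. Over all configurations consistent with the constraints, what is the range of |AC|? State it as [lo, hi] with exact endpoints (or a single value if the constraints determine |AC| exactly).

|AC| = 2·√(421 - 210·√(3))  (≈ 15.1353)

|AB| ∈ {30}
|BC| ∈ {28}
|AC| ∈ {2·√(421 - 210·√(3))}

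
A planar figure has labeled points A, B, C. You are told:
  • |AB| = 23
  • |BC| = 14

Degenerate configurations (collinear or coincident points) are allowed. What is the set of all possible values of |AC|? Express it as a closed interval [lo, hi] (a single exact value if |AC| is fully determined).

|AB| ∈ {23}
|BC| ∈ {14}
|AC| ∈ [9, 37]

|AC| ∈ [9, 37]  (≈ [9.0000, 37.0000])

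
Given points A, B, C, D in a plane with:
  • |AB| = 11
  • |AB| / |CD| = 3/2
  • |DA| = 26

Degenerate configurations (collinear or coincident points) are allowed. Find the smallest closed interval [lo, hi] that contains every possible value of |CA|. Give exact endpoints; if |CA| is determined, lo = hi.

|AB| ∈ {11}
|AD| ∈ {26}
|CD| ∈ {22/3}
|BD| ∈ [15, 37]
|AC| ∈ [56/3, 100/3]
|BC| ∈ [23/3, 133/3]

|CA| ∈ [56/3, 100/3]  (≈ [18.6667, 33.3333])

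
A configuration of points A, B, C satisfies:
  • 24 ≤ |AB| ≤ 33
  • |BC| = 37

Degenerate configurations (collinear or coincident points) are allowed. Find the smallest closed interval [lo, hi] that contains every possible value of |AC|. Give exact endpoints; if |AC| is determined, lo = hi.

|AC| ∈ [4, 70]  (≈ [4.0000, 70.0000])

|AB| ∈ [24, 33]
|BC| ∈ {37}
|AC| ∈ [4, 70]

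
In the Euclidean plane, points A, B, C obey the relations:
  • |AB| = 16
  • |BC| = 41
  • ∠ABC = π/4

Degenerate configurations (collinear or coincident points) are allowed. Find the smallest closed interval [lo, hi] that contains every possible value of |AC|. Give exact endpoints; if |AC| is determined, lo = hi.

|AC| = √(1937 - 656·√(2))  (≈ 31.7691)

|AB| ∈ {16}
|BC| ∈ {41}
|AC| ∈ {√(1937 - 656·√(2))}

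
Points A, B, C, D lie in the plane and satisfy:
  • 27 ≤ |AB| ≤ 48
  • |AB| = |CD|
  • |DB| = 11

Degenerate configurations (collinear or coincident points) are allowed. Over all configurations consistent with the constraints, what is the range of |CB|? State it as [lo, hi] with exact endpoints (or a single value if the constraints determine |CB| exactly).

|CB| ∈ [16, 59]  (≈ [16.0000, 59.0000])

|AB| ∈ [27, 48]
|BD| ∈ {11}
|CD| ∈ [27, 48]
|AD| ∈ [16, 59]
|BC| ∈ [16, 59]
|AC| ∈ [0, 107]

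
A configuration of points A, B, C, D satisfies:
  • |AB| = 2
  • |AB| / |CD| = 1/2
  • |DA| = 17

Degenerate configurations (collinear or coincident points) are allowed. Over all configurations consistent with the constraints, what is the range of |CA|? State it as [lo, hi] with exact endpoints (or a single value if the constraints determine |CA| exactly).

|AB| ∈ {2}
|AD| ∈ {17}
|CD| ∈ {4}
|BD| ∈ [15, 19]
|AC| ∈ [13, 21]
|BC| ∈ [11, 23]

|CA| ∈ [13, 21]  (≈ [13.0000, 21.0000])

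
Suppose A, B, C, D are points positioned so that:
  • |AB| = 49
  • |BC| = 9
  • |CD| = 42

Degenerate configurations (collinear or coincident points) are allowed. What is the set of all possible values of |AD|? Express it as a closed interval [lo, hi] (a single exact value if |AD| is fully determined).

|AB| ∈ {49}
|BC| ∈ {9}
|CD| ∈ {42}
|AC| ∈ [40, 58]
|BD| ∈ [33, 51]
|AD| ∈ [0, 100]

|AD| ∈ [0, 100]  (≈ [0.0000, 100.0000])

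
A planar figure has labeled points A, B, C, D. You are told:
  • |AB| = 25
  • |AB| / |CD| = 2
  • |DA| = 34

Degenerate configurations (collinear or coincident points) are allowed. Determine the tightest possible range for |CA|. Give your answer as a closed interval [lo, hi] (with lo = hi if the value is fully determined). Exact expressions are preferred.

|AB| ∈ {25}
|AD| ∈ {34}
|CD| ∈ {25/2}
|BD| ∈ [9, 59]
|AC| ∈ [43/2, 93/2]
|BC| ∈ [0, 143/2]

|CA| ∈ [43/2, 93/2]  (≈ [21.5000, 46.5000])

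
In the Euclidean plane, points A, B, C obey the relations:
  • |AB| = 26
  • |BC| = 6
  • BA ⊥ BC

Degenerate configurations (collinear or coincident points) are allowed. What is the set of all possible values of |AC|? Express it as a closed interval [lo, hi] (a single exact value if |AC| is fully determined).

|AB| ∈ {26}
|BC| ∈ {6}
|AC| ∈ {2·√(178)}

|AC| = 2·√(178)  (≈ 26.6833)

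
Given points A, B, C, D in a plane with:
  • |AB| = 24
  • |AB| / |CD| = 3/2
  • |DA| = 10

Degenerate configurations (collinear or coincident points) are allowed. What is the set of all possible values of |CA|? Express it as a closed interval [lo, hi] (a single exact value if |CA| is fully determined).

|AB| ∈ {24}
|AD| ∈ {10}
|CD| ∈ {16}
|BD| ∈ [14, 34]
|AC| ∈ [6, 26]
|BC| ∈ [0, 50]

|CA| ∈ [6, 26]  (≈ [6.0000, 26.0000])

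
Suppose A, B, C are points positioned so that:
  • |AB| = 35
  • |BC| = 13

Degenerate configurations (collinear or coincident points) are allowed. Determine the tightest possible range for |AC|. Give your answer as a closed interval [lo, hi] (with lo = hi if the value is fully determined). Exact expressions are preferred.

|AC| ∈ [22, 48]  (≈ [22.0000, 48.0000])

|AB| ∈ {35}
|BC| ∈ {13}
|AC| ∈ [22, 48]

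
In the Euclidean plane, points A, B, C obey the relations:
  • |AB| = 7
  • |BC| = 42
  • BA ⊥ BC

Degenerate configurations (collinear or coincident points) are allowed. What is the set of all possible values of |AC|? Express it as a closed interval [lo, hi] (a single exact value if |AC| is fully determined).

|AC| = 7·√(37)  (≈ 42.5793)

|AB| ∈ {7}
|BC| ∈ {42}
|AC| ∈ {7·√(37)}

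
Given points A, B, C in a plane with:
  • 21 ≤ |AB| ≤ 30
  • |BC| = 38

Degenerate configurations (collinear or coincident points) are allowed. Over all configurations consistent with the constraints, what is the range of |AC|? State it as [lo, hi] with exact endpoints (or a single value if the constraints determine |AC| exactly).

|AB| ∈ [21, 30]
|BC| ∈ {38}
|AC| ∈ [8, 68]

|AC| ∈ [8, 68]  (≈ [8.0000, 68.0000])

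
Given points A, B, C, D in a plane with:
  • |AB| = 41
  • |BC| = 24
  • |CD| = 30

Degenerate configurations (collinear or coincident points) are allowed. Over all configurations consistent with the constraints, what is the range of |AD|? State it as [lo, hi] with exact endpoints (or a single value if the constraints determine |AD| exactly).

|AD| ∈ [0, 95]  (≈ [0.0000, 95.0000])

|AB| ∈ {41}
|BC| ∈ {24}
|CD| ∈ {30}
|AC| ∈ [17, 65]
|BD| ∈ [6, 54]
|AD| ∈ [0, 95]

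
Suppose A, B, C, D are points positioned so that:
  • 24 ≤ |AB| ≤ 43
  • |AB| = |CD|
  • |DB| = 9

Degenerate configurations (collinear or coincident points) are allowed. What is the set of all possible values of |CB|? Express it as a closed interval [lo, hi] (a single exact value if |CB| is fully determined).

|AB| ∈ [24, 43]
|BD| ∈ {9}
|CD| ∈ [24, 43]
|AD| ∈ [15, 52]
|BC| ∈ [15, 52]
|AC| ∈ [0, 95]

|CB| ∈ [15, 52]  (≈ [15.0000, 52.0000])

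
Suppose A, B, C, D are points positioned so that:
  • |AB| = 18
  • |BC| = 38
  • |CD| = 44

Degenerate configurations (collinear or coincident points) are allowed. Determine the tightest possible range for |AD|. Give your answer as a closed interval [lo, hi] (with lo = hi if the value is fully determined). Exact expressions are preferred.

|AD| ∈ [0, 100]  (≈ [0.0000, 100.0000])

|AB| ∈ {18}
|BC| ∈ {38}
|CD| ∈ {44}
|AC| ∈ [20, 56]
|BD| ∈ [6, 82]
|AD| ∈ [0, 100]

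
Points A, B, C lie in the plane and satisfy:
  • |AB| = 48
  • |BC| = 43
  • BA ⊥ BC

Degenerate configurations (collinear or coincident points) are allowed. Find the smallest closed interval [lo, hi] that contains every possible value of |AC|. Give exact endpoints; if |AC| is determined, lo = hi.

|AB| ∈ {48}
|BC| ∈ {43}
|AC| ∈ {√(4153)}

|AC| = √(4153)  (≈ 64.4438)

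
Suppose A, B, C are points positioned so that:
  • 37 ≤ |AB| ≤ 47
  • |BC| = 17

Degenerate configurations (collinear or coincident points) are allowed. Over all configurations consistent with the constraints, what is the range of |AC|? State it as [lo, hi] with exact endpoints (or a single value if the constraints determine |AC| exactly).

|AC| ∈ [20, 64]  (≈ [20.0000, 64.0000])

|AB| ∈ [37, 47]
|BC| ∈ {17}
|AC| ∈ [20, 64]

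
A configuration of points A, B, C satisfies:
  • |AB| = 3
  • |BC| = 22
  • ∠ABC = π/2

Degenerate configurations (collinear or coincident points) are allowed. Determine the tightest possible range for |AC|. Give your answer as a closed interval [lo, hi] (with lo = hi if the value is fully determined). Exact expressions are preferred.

|AC| = √(493)  (≈ 22.2036)

|AB| ∈ {3}
|BC| ∈ {22}
|AC| ∈ {√(493)}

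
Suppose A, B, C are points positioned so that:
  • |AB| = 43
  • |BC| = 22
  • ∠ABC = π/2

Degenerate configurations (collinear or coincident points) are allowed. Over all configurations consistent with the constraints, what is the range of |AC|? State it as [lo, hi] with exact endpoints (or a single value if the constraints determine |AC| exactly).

|AC| = √(2333)  (≈ 48.3011)

|AB| ∈ {43}
|BC| ∈ {22}
|AC| ∈ {√(2333)}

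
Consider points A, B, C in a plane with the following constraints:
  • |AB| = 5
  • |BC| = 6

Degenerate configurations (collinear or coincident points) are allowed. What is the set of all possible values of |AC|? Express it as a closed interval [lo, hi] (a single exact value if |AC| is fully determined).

|AC| ∈ [1, 11]  (≈ [1.0000, 11.0000])

|AB| ∈ {5}
|BC| ∈ {6}
|AC| ∈ [1, 11]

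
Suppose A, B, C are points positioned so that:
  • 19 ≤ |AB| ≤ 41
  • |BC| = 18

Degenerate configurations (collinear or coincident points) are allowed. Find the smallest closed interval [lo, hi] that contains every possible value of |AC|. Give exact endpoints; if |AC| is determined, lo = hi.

|AB| ∈ [19, 41]
|BC| ∈ {18}
|AC| ∈ [1, 59]

|AC| ∈ [1, 59]  (≈ [1.0000, 59.0000])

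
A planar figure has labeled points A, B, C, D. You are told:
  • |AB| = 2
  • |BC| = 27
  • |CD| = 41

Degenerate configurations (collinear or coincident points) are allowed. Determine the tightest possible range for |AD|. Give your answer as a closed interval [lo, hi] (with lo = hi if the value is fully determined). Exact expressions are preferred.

|AD| ∈ [12, 70]  (≈ [12.0000, 70.0000])

|AB| ∈ {2}
|BC| ∈ {27}
|CD| ∈ {41}
|AC| ∈ [25, 29]
|BD| ∈ [14, 68]
|AD| ∈ [12, 70]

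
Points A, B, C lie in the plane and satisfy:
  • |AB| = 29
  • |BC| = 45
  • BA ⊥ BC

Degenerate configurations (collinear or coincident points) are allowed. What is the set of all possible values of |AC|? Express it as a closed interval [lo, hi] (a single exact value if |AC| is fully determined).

|AC| = √(2866)  (≈ 53.5350)

|AB| ∈ {29}
|BC| ∈ {45}
|AC| ∈ {√(2866)}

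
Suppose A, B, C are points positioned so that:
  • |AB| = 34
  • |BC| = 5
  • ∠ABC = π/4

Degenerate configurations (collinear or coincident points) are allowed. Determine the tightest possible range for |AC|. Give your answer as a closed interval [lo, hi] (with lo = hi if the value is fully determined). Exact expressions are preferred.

|AC| = √(1181 - 170·√(2))  (≈ 30.6689)

|AB| ∈ {34}
|BC| ∈ {5}
|AC| ∈ {√(1181 - 170·√(2))}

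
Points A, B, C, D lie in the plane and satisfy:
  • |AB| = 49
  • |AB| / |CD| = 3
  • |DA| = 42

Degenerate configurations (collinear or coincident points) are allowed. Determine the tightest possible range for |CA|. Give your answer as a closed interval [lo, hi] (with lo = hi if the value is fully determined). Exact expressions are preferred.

|AB| ∈ {49}
|AD| ∈ {42}
|CD| ∈ {49/3}
|BD| ∈ [7, 91]
|AC| ∈ [77/3, 175/3]
|BC| ∈ [0, 322/3]

|CA| ∈ [77/3, 175/3]  (≈ [25.6667, 58.3333])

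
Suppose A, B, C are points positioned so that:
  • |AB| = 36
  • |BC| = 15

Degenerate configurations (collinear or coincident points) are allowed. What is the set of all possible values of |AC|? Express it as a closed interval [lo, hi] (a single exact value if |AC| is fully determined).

|AB| ∈ {36}
|BC| ∈ {15}
|AC| ∈ [21, 51]

|AC| ∈ [21, 51]  (≈ [21.0000, 51.0000])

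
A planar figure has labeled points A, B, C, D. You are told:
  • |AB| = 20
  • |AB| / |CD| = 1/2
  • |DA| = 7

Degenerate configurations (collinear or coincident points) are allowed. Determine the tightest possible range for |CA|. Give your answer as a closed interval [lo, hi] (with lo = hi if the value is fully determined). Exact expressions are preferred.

|CA| ∈ [33, 47]  (≈ [33.0000, 47.0000])

|AB| ∈ {20}
|AD| ∈ {7}
|CD| ∈ {40}
|BD| ∈ [13, 27]
|AC| ∈ [33, 47]
|BC| ∈ [13, 67]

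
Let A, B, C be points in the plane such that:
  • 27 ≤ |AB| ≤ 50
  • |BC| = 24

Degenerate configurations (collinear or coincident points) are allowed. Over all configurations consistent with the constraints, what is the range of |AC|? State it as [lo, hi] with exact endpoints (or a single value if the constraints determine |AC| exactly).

|AB| ∈ [27, 50]
|BC| ∈ {24}
|AC| ∈ [3, 74]

|AC| ∈ [3, 74]  (≈ [3.0000, 74.0000])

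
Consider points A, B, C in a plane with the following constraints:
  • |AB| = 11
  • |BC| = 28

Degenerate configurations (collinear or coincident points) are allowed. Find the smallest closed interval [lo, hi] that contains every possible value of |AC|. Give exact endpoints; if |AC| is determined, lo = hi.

|AB| ∈ {11}
|BC| ∈ {28}
|AC| ∈ [17, 39]

|AC| ∈ [17, 39]  (≈ [17.0000, 39.0000])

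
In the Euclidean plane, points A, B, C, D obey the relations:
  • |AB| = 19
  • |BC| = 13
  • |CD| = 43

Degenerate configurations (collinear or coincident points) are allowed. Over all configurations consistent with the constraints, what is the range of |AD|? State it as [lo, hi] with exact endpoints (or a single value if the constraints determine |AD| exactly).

|AB| ∈ {19}
|BC| ∈ {13}
|CD| ∈ {43}
|AC| ∈ [6, 32]
|BD| ∈ [30, 56]
|AD| ∈ [11, 75]

|AD| ∈ [11, 75]  (≈ [11.0000, 75.0000])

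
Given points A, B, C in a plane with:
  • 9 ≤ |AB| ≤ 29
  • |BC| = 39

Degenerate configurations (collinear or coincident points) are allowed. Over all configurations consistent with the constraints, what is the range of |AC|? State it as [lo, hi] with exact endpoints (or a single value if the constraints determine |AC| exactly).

|AC| ∈ [10, 68]  (≈ [10.0000, 68.0000])

|AB| ∈ [9, 29]
|BC| ∈ {39}
|AC| ∈ [10, 68]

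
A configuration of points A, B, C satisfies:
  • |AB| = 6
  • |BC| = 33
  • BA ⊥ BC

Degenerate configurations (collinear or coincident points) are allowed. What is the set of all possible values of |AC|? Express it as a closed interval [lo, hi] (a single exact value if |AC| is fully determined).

|AC| = 15·√(5)  (≈ 33.5410)

|AB| ∈ {6}
|BC| ∈ {33}
|AC| ∈ {15·√(5)}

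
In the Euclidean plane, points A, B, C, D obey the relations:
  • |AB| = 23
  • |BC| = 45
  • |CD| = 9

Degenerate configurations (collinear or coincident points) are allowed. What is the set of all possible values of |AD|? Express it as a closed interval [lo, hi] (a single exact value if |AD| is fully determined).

|AD| ∈ [13, 77]  (≈ [13.0000, 77.0000])

|AB| ∈ {23}
|BC| ∈ {45}
|CD| ∈ {9}
|AC| ∈ [22, 68]
|BD| ∈ [36, 54]
|AD| ∈ [13, 77]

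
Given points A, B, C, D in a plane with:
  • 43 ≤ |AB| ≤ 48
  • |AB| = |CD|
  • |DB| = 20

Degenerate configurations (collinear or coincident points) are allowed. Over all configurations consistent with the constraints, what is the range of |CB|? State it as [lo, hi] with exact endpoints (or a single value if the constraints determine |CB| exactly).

|AB| ∈ [43, 48]
|BD| ∈ {20}
|CD| ∈ [43, 48]
|AD| ∈ [23, 68]
|BC| ∈ [23, 68]
|AC| ∈ [0, 116]

|CB| ∈ [23, 68]  (≈ [23.0000, 68.0000])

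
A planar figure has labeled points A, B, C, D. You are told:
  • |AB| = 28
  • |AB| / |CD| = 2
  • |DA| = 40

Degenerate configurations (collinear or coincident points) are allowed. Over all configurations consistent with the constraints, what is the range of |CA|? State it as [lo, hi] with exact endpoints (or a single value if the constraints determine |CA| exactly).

|CA| ∈ [26, 54]  (≈ [26.0000, 54.0000])

|AB| ∈ {28}
|AD| ∈ {40}
|CD| ∈ {14}
|BD| ∈ [12, 68]
|AC| ∈ [26, 54]
|BC| ∈ [0, 82]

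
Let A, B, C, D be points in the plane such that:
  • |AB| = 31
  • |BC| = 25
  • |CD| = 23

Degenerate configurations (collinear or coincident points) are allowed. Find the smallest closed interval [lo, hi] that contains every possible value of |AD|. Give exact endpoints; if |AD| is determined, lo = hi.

|AB| ∈ {31}
|BC| ∈ {25}
|CD| ∈ {23}
|AC| ∈ [6, 56]
|BD| ∈ [2, 48]
|AD| ∈ [0, 79]

|AD| ∈ [0, 79]  (≈ [0.0000, 79.0000])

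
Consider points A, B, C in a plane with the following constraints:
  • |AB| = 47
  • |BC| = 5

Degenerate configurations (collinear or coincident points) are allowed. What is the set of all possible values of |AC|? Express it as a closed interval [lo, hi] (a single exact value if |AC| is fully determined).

|AC| ∈ [42, 52]  (≈ [42.0000, 52.0000])

|AB| ∈ {47}
|BC| ∈ {5}
|AC| ∈ [42, 52]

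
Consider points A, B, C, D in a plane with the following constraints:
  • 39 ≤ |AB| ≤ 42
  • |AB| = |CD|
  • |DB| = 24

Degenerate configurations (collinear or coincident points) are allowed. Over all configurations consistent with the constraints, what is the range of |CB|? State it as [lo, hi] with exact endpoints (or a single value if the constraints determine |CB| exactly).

|AB| ∈ [39, 42]
|BD| ∈ {24}
|CD| ∈ [39, 42]
|AD| ∈ [15, 66]
|BC| ∈ [15, 66]
|AC| ∈ [0, 108]

|CB| ∈ [15, 66]  (≈ [15.0000, 66.0000])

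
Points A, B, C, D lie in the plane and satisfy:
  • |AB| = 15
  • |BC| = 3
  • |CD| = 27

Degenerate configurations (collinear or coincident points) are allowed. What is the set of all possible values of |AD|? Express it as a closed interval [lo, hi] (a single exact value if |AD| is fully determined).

|AD| ∈ [9, 45]  (≈ [9.0000, 45.0000])

|AB| ∈ {15}
|BC| ∈ {3}
|CD| ∈ {27}
|AC| ∈ [12, 18]
|BD| ∈ [24, 30]
|AD| ∈ [9, 45]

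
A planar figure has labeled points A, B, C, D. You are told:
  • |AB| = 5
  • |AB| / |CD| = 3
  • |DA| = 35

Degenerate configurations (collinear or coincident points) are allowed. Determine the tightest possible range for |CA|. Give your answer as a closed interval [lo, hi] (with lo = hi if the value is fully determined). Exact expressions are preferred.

|CA| ∈ [100/3, 110/3]  (≈ [33.3333, 36.6667])

|AB| ∈ {5}
|AD| ∈ {35}
|CD| ∈ {5/3}
|BD| ∈ [30, 40]
|AC| ∈ [100/3, 110/3]
|BC| ∈ [85/3, 125/3]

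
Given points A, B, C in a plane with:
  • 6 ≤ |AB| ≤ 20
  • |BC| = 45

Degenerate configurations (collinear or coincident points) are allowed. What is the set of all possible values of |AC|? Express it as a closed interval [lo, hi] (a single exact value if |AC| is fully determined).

|AB| ∈ [6, 20]
|BC| ∈ {45}
|AC| ∈ [25, 65]

|AC| ∈ [25, 65]  (≈ [25.0000, 65.0000])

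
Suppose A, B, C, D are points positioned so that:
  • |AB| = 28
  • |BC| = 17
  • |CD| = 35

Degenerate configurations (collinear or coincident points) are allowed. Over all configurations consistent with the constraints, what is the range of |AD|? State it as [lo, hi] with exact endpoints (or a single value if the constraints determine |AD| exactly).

|AD| ∈ [0, 80]  (≈ [0.0000, 80.0000])

|AB| ∈ {28}
|BC| ∈ {17}
|CD| ∈ {35}
|AC| ∈ [11, 45]
|BD| ∈ [18, 52]
|AD| ∈ [0, 80]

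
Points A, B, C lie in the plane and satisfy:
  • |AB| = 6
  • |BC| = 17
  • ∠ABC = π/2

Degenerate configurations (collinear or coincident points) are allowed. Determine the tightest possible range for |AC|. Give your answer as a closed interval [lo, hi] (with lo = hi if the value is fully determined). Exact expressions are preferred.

|AB| ∈ {6}
|BC| ∈ {17}
|AC| ∈ {5·√(13)}

|AC| = 5·√(13)  (≈ 18.0278)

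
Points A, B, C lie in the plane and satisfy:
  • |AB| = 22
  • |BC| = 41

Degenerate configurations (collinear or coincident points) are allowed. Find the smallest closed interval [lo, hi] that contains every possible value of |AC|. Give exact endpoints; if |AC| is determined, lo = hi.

|AC| ∈ [19, 63]  (≈ [19.0000, 63.0000])

|AB| ∈ {22}
|BC| ∈ {41}
|AC| ∈ [19, 63]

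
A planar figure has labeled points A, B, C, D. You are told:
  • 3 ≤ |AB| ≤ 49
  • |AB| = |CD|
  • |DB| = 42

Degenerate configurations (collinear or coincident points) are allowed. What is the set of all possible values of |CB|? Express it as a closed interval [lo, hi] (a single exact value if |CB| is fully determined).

|CB| ∈ [0, 91]  (≈ [0.0000, 91.0000])

|AB| ∈ [3, 49]
|BD| ∈ {42}
|CD| ∈ [3, 49]
|AD| ∈ [0, 91]
|BC| ∈ [0, 91]
|AC| ∈ [0, 140]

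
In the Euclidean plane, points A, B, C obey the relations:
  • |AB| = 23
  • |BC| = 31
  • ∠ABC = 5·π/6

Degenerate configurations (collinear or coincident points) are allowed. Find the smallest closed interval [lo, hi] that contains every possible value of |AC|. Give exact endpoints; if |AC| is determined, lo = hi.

|AB| ∈ {23}
|BC| ∈ {31}
|AC| ∈ {√(713·√(3) + 1490)}

|AC| = √(713·√(3) + 1490)  (≈ 52.2011)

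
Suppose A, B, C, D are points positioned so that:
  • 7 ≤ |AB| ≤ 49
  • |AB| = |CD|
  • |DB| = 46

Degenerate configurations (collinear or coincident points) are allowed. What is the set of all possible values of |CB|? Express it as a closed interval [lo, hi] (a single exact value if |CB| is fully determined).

|CB| ∈ [0, 95]  (≈ [0.0000, 95.0000])

|AB| ∈ [7, 49]
|BD| ∈ {46}
|CD| ∈ [7, 49]
|AD| ∈ [0, 95]
|BC| ∈ [0, 95]
|AC| ∈ [0, 144]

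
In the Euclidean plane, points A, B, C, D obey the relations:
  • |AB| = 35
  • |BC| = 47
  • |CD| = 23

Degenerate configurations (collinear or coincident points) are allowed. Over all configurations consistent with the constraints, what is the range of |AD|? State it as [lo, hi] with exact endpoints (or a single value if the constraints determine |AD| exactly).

|AD| ∈ [0, 105]  (≈ [0.0000, 105.0000])

|AB| ∈ {35}
|BC| ∈ {47}
|CD| ∈ {23}
|AC| ∈ [12, 82]
|BD| ∈ [24, 70]
|AD| ∈ [0, 105]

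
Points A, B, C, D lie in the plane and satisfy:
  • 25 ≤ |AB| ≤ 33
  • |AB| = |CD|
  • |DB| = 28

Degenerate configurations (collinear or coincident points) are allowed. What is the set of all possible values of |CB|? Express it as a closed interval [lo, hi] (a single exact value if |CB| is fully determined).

|CB| ∈ [0, 61]  (≈ [0.0000, 61.0000])

|AB| ∈ [25, 33]
|BD| ∈ {28}
|CD| ∈ [25, 33]
|AD| ∈ [0, 61]
|BC| ∈ [0, 61]
|AC| ∈ [0, 94]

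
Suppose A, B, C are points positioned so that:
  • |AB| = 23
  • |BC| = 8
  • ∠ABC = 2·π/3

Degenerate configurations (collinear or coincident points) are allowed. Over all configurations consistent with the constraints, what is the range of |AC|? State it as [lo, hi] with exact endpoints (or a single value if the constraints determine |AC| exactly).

|AC| = √(777)  (≈ 27.8747)

|AB| ∈ {23}
|BC| ∈ {8}
|AC| ∈ {√(777)}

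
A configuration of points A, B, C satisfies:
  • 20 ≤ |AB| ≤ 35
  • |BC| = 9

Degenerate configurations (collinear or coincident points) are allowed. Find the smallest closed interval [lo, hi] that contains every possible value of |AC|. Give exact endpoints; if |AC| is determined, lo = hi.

|AC| ∈ [11, 44]  (≈ [11.0000, 44.0000])

|AB| ∈ [20, 35]
|BC| ∈ {9}
|AC| ∈ [11, 44]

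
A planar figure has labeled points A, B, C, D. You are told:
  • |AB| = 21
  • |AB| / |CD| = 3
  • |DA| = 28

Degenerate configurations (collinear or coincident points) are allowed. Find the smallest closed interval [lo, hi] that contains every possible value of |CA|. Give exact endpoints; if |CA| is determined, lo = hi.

|AB| ∈ {21}
|AD| ∈ {28}
|CD| ∈ {7}
|BD| ∈ [7, 49]
|AC| ∈ [21, 35]
|BC| ∈ [0, 56]

|CA| ∈ [21, 35]  (≈ [21.0000, 35.0000])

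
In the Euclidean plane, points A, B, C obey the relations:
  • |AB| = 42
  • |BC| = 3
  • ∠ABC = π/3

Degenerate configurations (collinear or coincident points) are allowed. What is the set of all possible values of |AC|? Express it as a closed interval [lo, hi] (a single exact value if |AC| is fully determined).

|AB| ∈ {42}
|BC| ∈ {3}
|AC| ∈ {3·√(183)}

|AC| = 3·√(183)  (≈ 40.5832)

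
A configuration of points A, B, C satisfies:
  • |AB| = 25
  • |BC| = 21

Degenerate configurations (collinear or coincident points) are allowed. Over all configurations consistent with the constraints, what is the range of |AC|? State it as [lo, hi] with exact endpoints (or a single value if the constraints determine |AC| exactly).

|AC| ∈ [4, 46]  (≈ [4.0000, 46.0000])

|AB| ∈ {25}
|BC| ∈ {21}
|AC| ∈ [4, 46]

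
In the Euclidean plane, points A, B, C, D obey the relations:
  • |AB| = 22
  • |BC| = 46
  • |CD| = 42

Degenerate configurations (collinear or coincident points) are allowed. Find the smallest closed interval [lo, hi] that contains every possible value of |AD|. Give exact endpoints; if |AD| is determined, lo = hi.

|AB| ∈ {22}
|BC| ∈ {46}
|CD| ∈ {42}
|AC| ∈ [24, 68]
|BD| ∈ [4, 88]
|AD| ∈ [0, 110]

|AD| ∈ [0, 110]  (≈ [0.0000, 110.0000])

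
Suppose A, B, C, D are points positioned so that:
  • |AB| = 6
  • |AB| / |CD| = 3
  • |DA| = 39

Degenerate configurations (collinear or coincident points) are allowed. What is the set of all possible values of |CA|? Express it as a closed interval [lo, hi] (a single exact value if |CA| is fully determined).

|AB| ∈ {6}
|AD| ∈ {39}
|CD| ∈ {2}
|BD| ∈ [33, 45]
|AC| ∈ [37, 41]
|BC| ∈ [31, 47]

|CA| ∈ [37, 41]  (≈ [37.0000, 41.0000])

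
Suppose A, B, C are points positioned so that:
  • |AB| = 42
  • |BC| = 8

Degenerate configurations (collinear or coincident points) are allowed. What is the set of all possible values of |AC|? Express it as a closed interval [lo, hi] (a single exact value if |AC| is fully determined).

|AB| ∈ {42}
|BC| ∈ {8}
|AC| ∈ [34, 50]

|AC| ∈ [34, 50]  (≈ [34.0000, 50.0000])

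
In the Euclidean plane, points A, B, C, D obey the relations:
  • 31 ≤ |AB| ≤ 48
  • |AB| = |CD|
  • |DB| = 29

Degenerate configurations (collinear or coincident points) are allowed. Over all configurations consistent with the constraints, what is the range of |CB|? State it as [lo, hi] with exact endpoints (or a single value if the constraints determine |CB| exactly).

|CB| ∈ [2, 77]  (≈ [2.0000, 77.0000])

|AB| ∈ [31, 48]
|BD| ∈ {29}
|CD| ∈ [31, 48]
|AD| ∈ [2, 77]
|BC| ∈ [2, 77]
|AC| ∈ [0, 125]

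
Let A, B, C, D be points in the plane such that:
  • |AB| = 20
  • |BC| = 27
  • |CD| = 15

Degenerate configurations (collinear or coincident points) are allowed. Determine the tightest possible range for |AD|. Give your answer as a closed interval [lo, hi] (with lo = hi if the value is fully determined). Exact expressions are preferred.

|AB| ∈ {20}
|BC| ∈ {27}
|CD| ∈ {15}
|AC| ∈ [7, 47]
|BD| ∈ [12, 42]
|AD| ∈ [0, 62]

|AD| ∈ [0, 62]  (≈ [0.0000, 62.0000])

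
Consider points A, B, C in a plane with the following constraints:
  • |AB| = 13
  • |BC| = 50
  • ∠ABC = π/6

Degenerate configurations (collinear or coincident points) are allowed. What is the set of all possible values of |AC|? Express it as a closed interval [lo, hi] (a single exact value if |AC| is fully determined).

|AC| = √(2669 - 650·√(3))  (≈ 39.2832)

|AB| ∈ {13}
|BC| ∈ {50}
|AC| ∈ {√(2669 - 650·√(3))}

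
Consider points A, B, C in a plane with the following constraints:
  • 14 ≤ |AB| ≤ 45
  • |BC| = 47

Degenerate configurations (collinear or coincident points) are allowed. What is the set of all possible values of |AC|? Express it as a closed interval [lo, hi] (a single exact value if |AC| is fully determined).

|AC| ∈ [2, 92]  (≈ [2.0000, 92.0000])

|AB| ∈ [14, 45]
|BC| ∈ {47}
|AC| ∈ [2, 92]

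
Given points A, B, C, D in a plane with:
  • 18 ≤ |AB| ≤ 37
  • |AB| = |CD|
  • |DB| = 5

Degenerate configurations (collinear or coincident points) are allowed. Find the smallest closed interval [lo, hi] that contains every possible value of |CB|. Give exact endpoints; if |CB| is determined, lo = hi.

|AB| ∈ [18, 37]
|BD| ∈ {5}
|CD| ∈ [18, 37]
|AD| ∈ [13, 42]
|BC| ∈ [13, 42]
|AC| ∈ [0, 79]

|CB| ∈ [13, 42]  (≈ [13.0000, 42.0000])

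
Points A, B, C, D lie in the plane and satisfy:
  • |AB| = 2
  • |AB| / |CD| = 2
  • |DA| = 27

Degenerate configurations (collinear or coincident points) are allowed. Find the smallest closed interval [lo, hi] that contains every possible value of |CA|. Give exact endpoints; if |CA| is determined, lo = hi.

|AB| ∈ {2}
|AD| ∈ {27}
|CD| ∈ {1}
|BD| ∈ [25, 29]
|AC| ∈ [26, 28]
|BC| ∈ [24, 30]

|CA| ∈ [26, 28]  (≈ [26.0000, 28.0000])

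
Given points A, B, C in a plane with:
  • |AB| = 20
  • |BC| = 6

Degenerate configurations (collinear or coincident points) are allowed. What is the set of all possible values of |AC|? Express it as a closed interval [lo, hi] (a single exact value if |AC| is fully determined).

|AC| ∈ [14, 26]  (≈ [14.0000, 26.0000])

|AB| ∈ {20}
|BC| ∈ {6}
|AC| ∈ [14, 26]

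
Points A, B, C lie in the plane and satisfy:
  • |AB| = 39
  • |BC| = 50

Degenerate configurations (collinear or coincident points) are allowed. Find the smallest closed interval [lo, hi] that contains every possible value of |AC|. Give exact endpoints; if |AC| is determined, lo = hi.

|AB| ∈ {39}
|BC| ∈ {50}
|AC| ∈ [11, 89]

|AC| ∈ [11, 89]  (≈ [11.0000, 89.0000])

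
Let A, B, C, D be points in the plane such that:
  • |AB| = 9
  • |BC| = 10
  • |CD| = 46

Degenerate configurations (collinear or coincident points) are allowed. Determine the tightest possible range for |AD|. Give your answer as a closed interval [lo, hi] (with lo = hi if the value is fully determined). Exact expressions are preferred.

|AD| ∈ [27, 65]  (≈ [27.0000, 65.0000])

|AB| ∈ {9}
|BC| ∈ {10}
|CD| ∈ {46}
|AC| ∈ [1, 19]
|BD| ∈ [36, 56]
|AD| ∈ [27, 65]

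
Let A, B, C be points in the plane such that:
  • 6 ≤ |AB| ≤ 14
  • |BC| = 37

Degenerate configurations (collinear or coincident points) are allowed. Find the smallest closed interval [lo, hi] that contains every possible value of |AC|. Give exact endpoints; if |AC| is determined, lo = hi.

|AC| ∈ [23, 51]  (≈ [23.0000, 51.0000])

|AB| ∈ [6, 14]
|BC| ∈ {37}
|AC| ∈ [23, 51]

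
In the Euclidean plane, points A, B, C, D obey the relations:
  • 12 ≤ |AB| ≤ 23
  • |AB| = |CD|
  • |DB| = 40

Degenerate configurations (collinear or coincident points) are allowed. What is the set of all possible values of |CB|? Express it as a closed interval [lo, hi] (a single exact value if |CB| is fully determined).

|CB| ∈ [17, 63]  (≈ [17.0000, 63.0000])

|AB| ∈ [12, 23]
|BD| ∈ {40}
|CD| ∈ [12, 23]
|AD| ∈ [17, 63]
|BC| ∈ [17, 63]
|AC| ∈ [0, 86]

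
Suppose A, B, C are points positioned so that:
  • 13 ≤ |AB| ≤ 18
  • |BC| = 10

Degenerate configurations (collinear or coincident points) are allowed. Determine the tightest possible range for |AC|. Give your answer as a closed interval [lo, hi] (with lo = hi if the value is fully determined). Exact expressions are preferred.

|AB| ∈ [13, 18]
|BC| ∈ {10}
|AC| ∈ [3, 28]

|AC| ∈ [3, 28]  (≈ [3.0000, 28.0000])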